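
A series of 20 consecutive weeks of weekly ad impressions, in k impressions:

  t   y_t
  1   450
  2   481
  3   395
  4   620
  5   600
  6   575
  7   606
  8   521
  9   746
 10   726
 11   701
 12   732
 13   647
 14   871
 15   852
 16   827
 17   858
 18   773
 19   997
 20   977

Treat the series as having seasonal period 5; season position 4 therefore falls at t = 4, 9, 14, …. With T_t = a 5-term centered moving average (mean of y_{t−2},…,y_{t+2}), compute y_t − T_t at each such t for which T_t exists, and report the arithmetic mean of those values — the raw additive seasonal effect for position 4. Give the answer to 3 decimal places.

85.667

Season position 4 occurs at t = 4, 9, 14 (where T_t is defined).
t=4: T_4 = 534.20000; y_4 − T_4 = 620 − 534.20000 = 85.80000
t=9: T_9 = 660.00000; y_9 − T_9 = 746 − 660.00000 = 86.00000
t=14: T_14 = 785.80000; y_14 − T_14 = 871 − 785.80000 = 85.20000
Mean deviation: (85.80000 + 86.00000 + 85.20000) / 3 = 85.667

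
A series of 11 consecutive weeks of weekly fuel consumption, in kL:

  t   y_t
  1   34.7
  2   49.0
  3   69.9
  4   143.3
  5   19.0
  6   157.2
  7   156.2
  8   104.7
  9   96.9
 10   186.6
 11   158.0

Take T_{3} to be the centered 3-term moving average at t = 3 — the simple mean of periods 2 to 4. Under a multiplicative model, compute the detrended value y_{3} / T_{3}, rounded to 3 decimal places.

0.800

Trend T_3 = (49.0 + 69.9 + 143.3) / 3 = 262.2/3 = 87.40000
Ratio to trend: 69.9 / 87.40000 = 0.800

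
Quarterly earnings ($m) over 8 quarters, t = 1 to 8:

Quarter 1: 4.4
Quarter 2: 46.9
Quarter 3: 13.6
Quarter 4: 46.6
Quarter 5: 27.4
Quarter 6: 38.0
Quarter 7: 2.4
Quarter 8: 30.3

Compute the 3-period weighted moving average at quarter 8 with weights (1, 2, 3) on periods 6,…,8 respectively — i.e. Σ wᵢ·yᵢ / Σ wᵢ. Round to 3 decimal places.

Weighted sum: 1·38.0 + 2·2.4 + 3·30.3 = 38.0 + 4.8 + 90.9 = 133.7
Weight total: 1 + 2 + 3 = 6
WMA = 133.7 / 6 = 22.283

22.283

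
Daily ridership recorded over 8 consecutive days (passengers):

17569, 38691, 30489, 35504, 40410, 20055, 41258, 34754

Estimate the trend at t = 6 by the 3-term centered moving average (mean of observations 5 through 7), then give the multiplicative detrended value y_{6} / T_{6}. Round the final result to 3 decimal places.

Trend T_6 = (40410 + 20055 + 41258) / 3 = 101723/3 = 33907.66667
Ratio to trend: 20055 / 33907.66667 = 0.591

0.591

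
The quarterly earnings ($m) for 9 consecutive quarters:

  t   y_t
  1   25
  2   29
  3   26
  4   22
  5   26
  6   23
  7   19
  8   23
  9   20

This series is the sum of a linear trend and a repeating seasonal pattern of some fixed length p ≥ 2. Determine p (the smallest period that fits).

First differences y_{t+1} − y_t: 4, -3, -4, 4, -3, -4, 4, -3, …
The difference pattern repeats every 3 terms and not for any smaller step, so p = 3.

3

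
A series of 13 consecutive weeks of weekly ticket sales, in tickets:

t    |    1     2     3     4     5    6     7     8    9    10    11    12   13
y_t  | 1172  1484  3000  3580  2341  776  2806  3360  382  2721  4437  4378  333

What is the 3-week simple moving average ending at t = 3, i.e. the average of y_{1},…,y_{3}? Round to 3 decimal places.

1885.333

Sum of periods 1–3: 1172 + 1484 + 3000 = 5656
Divide by 3: 5656 / 3 = 1885.333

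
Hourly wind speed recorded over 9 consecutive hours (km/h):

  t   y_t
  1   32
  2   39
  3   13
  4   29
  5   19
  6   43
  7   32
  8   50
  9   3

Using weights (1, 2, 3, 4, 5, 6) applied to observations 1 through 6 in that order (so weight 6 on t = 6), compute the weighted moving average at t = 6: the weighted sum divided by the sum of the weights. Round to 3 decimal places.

29.429

Weighted sum: 1·32 + 2·39 + 3·13 + 4·29 + 5·19 + 6·43 = 32 + 78 + 39 + 116 + 95 + 258 = 618
Weight total: 1 + 2 + 3 + 4 + 5 + 6 = 21
WMA = 618 / 21 = 29.429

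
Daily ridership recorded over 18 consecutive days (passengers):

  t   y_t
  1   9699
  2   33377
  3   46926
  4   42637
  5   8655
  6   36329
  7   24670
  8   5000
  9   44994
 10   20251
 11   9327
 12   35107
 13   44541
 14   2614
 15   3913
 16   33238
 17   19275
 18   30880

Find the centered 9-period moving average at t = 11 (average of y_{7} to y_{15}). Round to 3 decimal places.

21157.444

Sum of periods 7–15: 24670 + 5000 + 44994 + 20251 + 9327 + 35107 + 44541 + 2614 + 3913 = 190417
Divide by 9: 190417 / 9 = 21157.444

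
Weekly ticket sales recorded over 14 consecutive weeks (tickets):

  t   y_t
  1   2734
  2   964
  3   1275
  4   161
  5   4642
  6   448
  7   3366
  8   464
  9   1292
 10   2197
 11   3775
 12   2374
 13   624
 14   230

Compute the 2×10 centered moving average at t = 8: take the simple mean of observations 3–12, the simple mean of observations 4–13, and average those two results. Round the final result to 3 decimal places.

Sum over 3–12: 1275 + 161 + 4642 + 448 + 3366 + 464 + 1292 + 2197 + 3775 + 2374 = 19994
Sum over 4–13: 161 + 4642 + 448 + 3366 + 464 + 1292 + 2197 + 3775 + 2374 + 624 = 19343
CMA at t=8 = (19994 + 19343) / (2·10) = 39337 / 20 = 1966.850

1966.850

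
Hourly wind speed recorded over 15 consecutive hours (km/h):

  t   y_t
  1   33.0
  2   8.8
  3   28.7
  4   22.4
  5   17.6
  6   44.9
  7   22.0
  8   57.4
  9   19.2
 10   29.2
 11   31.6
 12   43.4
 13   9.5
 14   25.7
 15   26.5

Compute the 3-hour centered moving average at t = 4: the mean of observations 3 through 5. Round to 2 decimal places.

22.90

Sum of periods 3–5: 28.7 + 22.4 + 17.6 = 68.7
Divide by 3: 68.7 / 3 = 22.90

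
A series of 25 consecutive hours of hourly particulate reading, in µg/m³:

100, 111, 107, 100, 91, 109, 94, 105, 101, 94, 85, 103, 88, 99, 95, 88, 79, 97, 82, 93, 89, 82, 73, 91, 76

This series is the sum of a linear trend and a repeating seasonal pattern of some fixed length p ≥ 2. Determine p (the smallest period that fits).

First differences y_{t+1} − y_t: 11, -4, -7, -9, 18, -15, 11, -4, -7, -9, 18, -15, 11, -4, …
The difference pattern repeats every 6 terms and not for any smaller step, so p = 6.

6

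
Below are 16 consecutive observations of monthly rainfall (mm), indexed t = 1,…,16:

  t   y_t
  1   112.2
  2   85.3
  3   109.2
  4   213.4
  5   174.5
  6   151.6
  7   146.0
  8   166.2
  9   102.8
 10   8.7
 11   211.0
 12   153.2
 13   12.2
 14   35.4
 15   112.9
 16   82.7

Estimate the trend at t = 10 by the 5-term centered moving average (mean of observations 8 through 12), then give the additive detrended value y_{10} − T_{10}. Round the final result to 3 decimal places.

-119.680

Trend T_10 = (166.2 + 102.8 + 8.7 + 211.0 + 153.2) / 5 = 641.9/5 = 128.38000
Detrended value: 8.7 − 128.38000 = -119.680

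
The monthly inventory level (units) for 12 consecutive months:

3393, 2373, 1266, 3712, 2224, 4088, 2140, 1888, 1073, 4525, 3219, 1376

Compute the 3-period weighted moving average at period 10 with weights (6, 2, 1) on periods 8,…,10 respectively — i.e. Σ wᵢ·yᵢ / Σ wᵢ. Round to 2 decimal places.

1999.89

Weighted sum: 6·1888 + 2·1073 + 1·4525 = 11328 + 2146 + 4525 = 17999
Weight total: 6 + 2 + 1 = 9
WMA = 17999 / 9 = 1999.89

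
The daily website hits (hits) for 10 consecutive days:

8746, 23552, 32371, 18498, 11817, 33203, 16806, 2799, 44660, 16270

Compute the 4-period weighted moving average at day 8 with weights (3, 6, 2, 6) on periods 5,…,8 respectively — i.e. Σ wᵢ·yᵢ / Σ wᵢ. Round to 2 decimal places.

16769.12

Weighted sum: 3·11817 + 6·33203 + 2·16806 + 6·2799 = 35451 + 199218 + 33612 + 16794 = 285075
Weight total: 3 + 6 + 2 + 6 = 17
WMA = 285075 / 17 = 16769.12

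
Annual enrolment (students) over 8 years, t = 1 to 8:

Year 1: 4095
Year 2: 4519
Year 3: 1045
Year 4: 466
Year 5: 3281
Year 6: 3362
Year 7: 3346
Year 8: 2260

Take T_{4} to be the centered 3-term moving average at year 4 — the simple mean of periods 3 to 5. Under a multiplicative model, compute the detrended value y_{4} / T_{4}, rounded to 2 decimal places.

Trend T_4 = (1045 + 466 + 3281) / 3 = 4792/3 = 1597.3333
Ratio to trend: 466 / 1597.3333 = 0.29

0.29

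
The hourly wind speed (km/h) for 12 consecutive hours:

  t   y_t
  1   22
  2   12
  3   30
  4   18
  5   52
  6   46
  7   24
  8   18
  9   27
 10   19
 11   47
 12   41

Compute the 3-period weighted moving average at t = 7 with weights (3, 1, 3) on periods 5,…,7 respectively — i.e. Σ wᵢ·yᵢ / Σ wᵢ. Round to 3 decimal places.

39.143

Weighted sum: 3·52 + 1·46 + 3·24 = 156 + 46 + 72 = 274
Weight total: 3 + 1 + 3 = 7
WMA = 274 / 7 = 39.143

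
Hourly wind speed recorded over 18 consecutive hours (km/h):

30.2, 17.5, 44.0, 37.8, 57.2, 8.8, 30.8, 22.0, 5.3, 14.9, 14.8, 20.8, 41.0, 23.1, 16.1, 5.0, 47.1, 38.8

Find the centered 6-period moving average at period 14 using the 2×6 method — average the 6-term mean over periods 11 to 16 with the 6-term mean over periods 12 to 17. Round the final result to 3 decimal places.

22.825

Sum over 11–16: 14.8 + 20.8 + 41.0 + 23.1 + 16.1 + 5.0 = 120.8
Sum over 12–17: 20.8 + 41.0 + 23.1 + 16.1 + 5.0 + 47.1 = 153.1
CMA at t=14 = (120.8 + 153.1) / (2·6) = 273.9 / 12 = 22.825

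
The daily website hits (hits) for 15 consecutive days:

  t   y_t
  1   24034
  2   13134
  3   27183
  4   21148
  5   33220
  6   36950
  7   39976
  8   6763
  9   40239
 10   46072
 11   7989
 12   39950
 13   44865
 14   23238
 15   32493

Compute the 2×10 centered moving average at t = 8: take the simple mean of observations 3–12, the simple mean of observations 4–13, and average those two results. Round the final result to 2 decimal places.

Sum over 3–12: 27183 + 21148 + 33220 + 36950 + 39976 + 6763 + 40239 + 46072 + 7989 + 39950 = 299490
Sum over 4–13: 21148 + 33220 + 36950 + 39976 + 6763 + 40239 + 46072 + 7989 + 39950 + 44865 = 317172
CMA at t=8 = (299490 + 317172) / (2·10) = 616662 / 20 = 30833.10

30833.10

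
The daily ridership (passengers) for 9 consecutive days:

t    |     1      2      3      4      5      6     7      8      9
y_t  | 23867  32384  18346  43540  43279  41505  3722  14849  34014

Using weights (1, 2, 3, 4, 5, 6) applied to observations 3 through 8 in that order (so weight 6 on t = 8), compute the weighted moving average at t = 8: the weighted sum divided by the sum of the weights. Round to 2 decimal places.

Weighted sum: 1·18346 + 2·43540 + 3·43279 + 4·41505 + 5·3722 + 6·14849 = 18346 + 87080 + 129837 + 166020 + 18610 + 89094 = 508987
Weight total: 1 + 2 + 3 + 4 + 5 + 6 = 21
WMA = 508987 / 21 = 24237.48

24237.48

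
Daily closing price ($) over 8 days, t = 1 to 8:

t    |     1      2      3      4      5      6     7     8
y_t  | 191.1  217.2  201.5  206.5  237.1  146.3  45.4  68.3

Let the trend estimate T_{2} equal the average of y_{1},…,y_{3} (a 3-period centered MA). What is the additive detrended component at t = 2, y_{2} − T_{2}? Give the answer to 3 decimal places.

Trend T_2 = (191.1 + 217.2 + 201.5) / 3 = 609.8/3 = 203.26667
Detrended value: 217.2 − 203.26667 = 13.933

13.933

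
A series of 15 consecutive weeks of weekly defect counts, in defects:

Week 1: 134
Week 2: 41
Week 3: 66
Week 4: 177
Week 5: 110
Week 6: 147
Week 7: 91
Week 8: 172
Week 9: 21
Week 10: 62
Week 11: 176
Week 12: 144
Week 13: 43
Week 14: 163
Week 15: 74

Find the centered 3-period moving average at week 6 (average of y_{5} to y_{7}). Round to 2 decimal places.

116.00

Sum of periods 5–7: 110 + 147 + 91 = 348
Divide by 3: 348 / 3 = 116.00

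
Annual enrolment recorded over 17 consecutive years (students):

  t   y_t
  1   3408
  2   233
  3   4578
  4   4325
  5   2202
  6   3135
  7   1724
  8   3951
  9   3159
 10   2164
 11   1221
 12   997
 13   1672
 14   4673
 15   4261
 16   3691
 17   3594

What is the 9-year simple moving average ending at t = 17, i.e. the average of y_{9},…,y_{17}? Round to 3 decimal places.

2825.778

Sum of periods 9–17: 3159 + 2164 + 1221 + 997 + 1672 + 4673 + 4261 + 3691 + 3594 = 25432
Divide by 9: 25432 / 9 = 2825.778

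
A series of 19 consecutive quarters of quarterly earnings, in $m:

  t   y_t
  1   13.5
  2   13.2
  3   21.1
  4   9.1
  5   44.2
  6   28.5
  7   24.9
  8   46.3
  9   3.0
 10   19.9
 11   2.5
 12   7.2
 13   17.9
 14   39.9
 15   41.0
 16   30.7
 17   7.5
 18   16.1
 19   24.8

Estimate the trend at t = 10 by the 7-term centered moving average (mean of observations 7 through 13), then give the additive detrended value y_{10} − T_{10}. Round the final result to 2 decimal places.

2.51

Trend T_10 = (24.9 + 46.3 + 3.0 + 19.9 + 2.5 + 7.2 + 17.9) / 7 = 121.7/7 = 17.3857
Detrended value: 19.9 − 17.3857 = 2.51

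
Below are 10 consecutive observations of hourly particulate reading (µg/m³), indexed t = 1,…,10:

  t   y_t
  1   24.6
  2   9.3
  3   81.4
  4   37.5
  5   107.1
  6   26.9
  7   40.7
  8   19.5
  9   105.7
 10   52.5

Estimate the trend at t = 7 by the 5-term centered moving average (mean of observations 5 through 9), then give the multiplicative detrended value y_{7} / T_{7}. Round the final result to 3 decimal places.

0.679

Trend T_7 = (107.1 + 26.9 + 40.7 + 19.5 + 105.7) / 5 = 299.9/5 = 59.98000
Ratio to trend: 40.7 / 59.98000 = 0.679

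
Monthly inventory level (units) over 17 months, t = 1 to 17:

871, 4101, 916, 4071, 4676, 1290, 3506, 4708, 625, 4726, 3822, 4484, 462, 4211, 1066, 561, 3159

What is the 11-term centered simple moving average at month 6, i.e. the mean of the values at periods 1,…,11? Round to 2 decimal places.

Sum of periods 1–11: 871 + 4101 + 916 + 4071 + 4676 + 1290 + 3506 + 4708 + 625 + 4726 + 3822 = 33312
Divide by 11: 33312 / 11 = 3028.36

3028.36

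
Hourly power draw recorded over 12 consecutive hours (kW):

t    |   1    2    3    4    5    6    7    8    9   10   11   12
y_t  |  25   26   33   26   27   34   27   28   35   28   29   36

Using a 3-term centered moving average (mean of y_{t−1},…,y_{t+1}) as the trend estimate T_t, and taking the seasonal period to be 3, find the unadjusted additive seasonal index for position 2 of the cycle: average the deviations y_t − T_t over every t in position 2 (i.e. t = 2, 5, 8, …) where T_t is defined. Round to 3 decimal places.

-2.000

Season position 2 occurs at t = 2, 5, 8, 11 (where T_t is defined).
t=2: T_2 = 28.00000; y_2 − T_2 = 26 − 28.00000 = -2.00000
t=5: T_5 = 29.00000; y_5 − T_5 = 27 − 29.00000 = -2.00000
t=8: T_8 = 30.00000; y_8 − T_8 = 28 − 30.00000 = -2.00000
t=11: T_11 = 31.00000; y_11 − T_11 = 29 − 31.00000 = -2.00000
Mean deviation: (-2.00000 + -2.00000 + -2.00000 + -2.00000) / 4 = -2.000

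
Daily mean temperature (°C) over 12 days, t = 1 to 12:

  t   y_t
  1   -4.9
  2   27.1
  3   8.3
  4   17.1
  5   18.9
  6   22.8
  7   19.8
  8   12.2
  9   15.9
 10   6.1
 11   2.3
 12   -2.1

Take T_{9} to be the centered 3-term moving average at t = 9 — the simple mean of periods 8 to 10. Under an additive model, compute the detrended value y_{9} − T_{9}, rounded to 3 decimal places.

4.500

Trend T_9 = (12.2 + 15.9 + 6.1) / 3 = 34.2/3 = 11.40000
Detrended value: 15.9 − 11.40000 = 4.500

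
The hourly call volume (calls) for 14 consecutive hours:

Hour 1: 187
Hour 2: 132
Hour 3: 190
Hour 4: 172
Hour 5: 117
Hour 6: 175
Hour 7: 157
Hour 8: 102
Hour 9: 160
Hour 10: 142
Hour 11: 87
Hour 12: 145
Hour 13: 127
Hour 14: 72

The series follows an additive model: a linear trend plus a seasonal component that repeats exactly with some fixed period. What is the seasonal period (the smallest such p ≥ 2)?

3

First differences y_{t+1} − y_t: -55, 58, -18, -55, 58, -18, -55, 58, …
The difference pattern repeats every 3 terms and not for any smaller step, so p = 3.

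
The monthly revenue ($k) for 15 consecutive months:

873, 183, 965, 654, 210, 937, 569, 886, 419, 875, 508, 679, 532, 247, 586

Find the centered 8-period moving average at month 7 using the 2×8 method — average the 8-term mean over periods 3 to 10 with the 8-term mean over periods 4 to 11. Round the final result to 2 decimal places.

660.81

Sum over 3–10: 965 + 654 + 210 + 937 + 569 + 886 + 419 + 875 = 5515
Sum over 4–11: 654 + 210 + 937 + 569 + 886 + 419 + 875 + 508 = 5058
CMA at t=7 = (5515 + 5058) / (2·8) = 10573 / 16 = 660.81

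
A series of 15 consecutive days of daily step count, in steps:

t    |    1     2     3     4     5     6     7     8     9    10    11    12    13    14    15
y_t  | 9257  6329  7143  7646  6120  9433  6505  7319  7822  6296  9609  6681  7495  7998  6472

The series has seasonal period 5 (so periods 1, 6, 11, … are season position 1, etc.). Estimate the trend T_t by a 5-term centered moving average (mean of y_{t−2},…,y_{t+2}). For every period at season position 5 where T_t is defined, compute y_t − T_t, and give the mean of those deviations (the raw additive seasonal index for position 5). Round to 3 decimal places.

-1249.400

Season position 5 occurs at t = 5, 10 (where T_t is defined).
t=5: T_5 = 7369.40000; y_5 − T_5 = 6120 − 7369.40000 = -1249.40000
t=10: T_10 = 7545.40000; y_10 − T_10 = 6296 − 7545.40000 = -1249.40000
Mean deviation: (-1249.40000 + -1249.40000) / 2 = -1249.400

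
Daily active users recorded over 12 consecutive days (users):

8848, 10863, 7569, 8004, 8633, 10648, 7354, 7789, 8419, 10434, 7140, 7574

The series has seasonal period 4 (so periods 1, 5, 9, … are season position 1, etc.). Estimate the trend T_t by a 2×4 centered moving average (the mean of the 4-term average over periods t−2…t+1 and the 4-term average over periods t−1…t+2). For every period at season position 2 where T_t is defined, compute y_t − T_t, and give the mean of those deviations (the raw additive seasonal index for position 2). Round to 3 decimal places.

Season position 2 occurs at t = 6, 10 (where T_t is defined).
t=6: T_6 = 8632.87500; y_6 − T_6 = 10648 − 8632.87500 = 2015.12500
t=10: T_10 = 8418.62500; y_10 − T_10 = 10434 − 8418.62500 = 2015.37500
Mean deviation: (2015.12500 + 2015.37500) / 2 = 2015.250

2015.250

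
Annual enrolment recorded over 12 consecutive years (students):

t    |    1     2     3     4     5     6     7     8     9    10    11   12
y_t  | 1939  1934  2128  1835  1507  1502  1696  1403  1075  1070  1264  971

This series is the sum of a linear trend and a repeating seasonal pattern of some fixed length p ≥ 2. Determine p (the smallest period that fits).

First differences y_{t+1} − y_t: -5, 194, -293, -328, -5, 194, -293, -328, -5, 194, …
The difference pattern repeats every 4 terms and not for any smaller step, so p = 4.

4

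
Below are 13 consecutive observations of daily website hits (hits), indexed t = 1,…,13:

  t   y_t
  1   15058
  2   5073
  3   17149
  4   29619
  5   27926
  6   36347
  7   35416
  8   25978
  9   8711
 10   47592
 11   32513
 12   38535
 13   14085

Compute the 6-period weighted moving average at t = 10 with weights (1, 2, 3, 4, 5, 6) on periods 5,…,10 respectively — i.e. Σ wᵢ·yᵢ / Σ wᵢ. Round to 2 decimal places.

Weighted sum: 1·27926 + 2·36347 + 3·35416 + 4·25978 + 5·8711 + 6·47592 = 27926 + 72694 + 106248 + 103912 + 43555 + 285552 = 639887
Weight total: 1 + 2 + 3 + 4 + 5 + 6 = 21
WMA = 639887 / 21 = 30470.81

30470.81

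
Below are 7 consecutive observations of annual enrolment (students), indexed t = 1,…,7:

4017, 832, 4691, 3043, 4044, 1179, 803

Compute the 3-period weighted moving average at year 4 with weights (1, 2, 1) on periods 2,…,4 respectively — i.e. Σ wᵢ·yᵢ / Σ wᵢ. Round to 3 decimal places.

3314.250

Weighted sum: 1·832 + 2·4691 + 1·3043 = 832 + 9382 + 3043 = 13257
Weight total: 1 + 2 + 1 = 4
WMA = 13257 / 4 = 3314.250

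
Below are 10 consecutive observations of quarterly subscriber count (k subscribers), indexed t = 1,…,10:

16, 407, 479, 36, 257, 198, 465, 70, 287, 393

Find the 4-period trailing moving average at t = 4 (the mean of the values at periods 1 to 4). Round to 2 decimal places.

Sum of periods 1–4: 16 + 407 + 479 + 36 = 938
Divide by 4: 938 / 4 = 234.50

234.50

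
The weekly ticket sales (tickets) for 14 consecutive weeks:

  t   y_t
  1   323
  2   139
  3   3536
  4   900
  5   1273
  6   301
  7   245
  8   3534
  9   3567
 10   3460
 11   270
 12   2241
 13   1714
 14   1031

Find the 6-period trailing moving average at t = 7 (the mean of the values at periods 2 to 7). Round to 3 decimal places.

Sum of periods 2–7: 139 + 3536 + 900 + 1273 + 301 + 245 = 6394
Divide by 6: 6394 / 6 = 1065.667

1065.667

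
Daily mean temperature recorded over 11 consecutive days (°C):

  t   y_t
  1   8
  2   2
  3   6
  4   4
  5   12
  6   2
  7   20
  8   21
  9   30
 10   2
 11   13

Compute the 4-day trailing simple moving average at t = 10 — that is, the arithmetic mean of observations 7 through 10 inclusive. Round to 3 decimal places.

18.250

Sum of periods 7–10: 20 + 21 + 30 + 2 = 73
Divide by 4: 73 / 4 = 18.250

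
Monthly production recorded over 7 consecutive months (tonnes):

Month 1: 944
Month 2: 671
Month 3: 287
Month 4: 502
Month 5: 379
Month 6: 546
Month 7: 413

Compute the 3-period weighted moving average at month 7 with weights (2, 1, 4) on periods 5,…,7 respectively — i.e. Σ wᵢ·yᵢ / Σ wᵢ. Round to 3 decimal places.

422.286

Weighted sum: 2·379 + 1·546 + 4·413 = 758 + 546 + 1652 = 2956
Weight total: 2 + 1 + 4 = 7
WMA = 2956 / 7 = 422.286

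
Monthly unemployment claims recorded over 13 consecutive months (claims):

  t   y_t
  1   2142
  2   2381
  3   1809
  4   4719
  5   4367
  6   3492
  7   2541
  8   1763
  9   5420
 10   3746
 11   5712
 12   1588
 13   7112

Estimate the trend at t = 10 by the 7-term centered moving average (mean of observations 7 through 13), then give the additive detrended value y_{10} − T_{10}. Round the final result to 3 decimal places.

Trend T_10 = (2541 + 1763 + 5420 + 3746 + 5712 + 1588 + 7112) / 7 = 27882/7 = 3983.14286
Detrended value: 3746 − 3983.14286 = -237.143

-237.143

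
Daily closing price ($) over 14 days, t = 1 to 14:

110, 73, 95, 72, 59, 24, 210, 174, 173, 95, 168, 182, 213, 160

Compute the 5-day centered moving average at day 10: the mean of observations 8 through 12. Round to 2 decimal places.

158.40

Sum of periods 8–12: 174 + 173 + 95 + 168 + 182 = 792
Divide by 5: 792 / 5 = 158.40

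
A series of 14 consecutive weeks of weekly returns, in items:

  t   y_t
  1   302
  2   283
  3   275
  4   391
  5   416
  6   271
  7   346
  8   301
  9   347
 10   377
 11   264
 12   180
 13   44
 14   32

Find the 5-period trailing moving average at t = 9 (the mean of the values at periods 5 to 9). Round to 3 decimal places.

336.200

Sum of periods 5–9: 416 + 271 + 346 + 301 + 347 = 1681
Divide by 5: 1681 / 5 = 336.200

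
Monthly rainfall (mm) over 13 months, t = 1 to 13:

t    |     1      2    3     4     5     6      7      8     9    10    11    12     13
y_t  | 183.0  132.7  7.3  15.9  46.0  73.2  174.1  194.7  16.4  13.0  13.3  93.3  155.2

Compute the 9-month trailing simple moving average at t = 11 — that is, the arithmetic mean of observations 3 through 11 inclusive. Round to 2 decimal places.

Sum of periods 3–11: 7.3 + 15.9 + 46.0 + 73.2 + 174.1 + 194.7 + 16.4 + 13.0 + 13.3 = 553.9
Divide by 9: 553.9 / 9 = 61.54

61.54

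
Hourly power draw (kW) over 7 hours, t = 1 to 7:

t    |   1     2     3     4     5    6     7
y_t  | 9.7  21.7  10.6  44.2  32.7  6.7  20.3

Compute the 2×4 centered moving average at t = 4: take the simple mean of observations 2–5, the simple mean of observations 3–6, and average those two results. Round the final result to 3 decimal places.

Sum over 2–5: 21.7 + 10.6 + 44.2 + 32.7 = 109.2
Sum over 3–6: 10.6 + 44.2 + 32.7 + 6.7 = 94.2
CMA at t=4 = (109.2 + 94.2) / (2·4) = 203.4 / 8 = 25.425

25.425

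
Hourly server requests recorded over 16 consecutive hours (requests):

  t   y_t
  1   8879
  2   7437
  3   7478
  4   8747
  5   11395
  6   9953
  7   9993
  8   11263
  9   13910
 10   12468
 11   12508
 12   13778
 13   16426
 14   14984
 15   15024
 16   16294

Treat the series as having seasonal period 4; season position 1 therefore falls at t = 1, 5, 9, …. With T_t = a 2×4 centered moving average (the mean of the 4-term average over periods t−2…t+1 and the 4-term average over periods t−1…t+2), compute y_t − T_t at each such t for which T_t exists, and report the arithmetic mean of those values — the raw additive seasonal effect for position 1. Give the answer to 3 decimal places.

1687.333

Season position 1 occurs at t = 5, 9, 13 (where T_t is defined).
t=5: T_5 = 9707.62500; y_5 − T_5 = 11395 − 9707.62500 = 1687.37500
t=9: T_9 = 12222.87500; y_9 − T_9 = 13910 − 12222.87500 = 1687.12500
t=13: T_13 = 14738.50000; y_13 − T_13 = 16426 − 14738.50000 = 1687.50000
Mean deviation: (1687.37500 + 1687.12500 + 1687.50000) / 3 = 1687.333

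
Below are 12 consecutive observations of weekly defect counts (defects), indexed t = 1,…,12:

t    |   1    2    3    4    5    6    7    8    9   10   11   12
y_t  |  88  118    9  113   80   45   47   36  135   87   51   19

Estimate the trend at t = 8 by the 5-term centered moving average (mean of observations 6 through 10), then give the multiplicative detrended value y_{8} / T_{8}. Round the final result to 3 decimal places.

0.514

Trend T_8 = (45 + 47 + 36 + 135 + 87) / 5 = 350/5 = 70.00000
Ratio to trend: 36 / 70.00000 = 0.514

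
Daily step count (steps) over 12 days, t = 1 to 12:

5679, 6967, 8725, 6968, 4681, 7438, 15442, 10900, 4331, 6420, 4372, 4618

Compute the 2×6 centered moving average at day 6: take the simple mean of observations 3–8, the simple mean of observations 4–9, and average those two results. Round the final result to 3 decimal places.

8659.500

Sum over 3–8: 8725 + 6968 + 4681 + 7438 + 15442 + 10900 = 54154
Sum over 4–9: 6968 + 4681 + 7438 + 15442 + 10900 + 4331 = 49760
CMA at t=6 = (54154 + 49760) / (2·6) = 103914 / 12 = 8659.500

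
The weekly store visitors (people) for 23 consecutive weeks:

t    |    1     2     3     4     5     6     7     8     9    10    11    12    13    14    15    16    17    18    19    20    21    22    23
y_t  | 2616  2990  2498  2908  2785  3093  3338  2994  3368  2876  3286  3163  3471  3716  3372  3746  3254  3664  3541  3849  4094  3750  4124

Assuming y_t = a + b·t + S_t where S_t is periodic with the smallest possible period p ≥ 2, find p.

7

First differences y_{t+1} − y_t: 374, -492, 410, -123, 308, 245, -344, 374, -492, 410, -123, 308, 245, -344, 374, -492, …
The difference pattern repeats every 7 terms and not for any smaller step, so p = 7.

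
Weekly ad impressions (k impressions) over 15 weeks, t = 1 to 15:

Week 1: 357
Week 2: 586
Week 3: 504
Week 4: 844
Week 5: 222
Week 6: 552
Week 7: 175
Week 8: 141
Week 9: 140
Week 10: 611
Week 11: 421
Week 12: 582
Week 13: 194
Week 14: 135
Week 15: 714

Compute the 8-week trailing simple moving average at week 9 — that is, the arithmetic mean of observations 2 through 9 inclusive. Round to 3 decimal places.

395.500

Sum of periods 2–9: 586 + 504 + 844 + 222 + 552 + 175 + 141 + 140 = 3164
Divide by 8: 3164 / 8 = 395.500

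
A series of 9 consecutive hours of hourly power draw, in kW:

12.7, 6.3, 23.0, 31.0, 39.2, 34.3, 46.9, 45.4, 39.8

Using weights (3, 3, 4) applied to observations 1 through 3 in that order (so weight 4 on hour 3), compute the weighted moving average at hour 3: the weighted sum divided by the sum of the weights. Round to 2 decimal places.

Weighted sum: 3·12.7 + 3·6.3 + 4·23.0 = 38.1 + 18.9 + 92.0 = 149.0
Weight total: 3 + 3 + 4 = 10
WMA = 149.0 / 10 = 14.90

14.90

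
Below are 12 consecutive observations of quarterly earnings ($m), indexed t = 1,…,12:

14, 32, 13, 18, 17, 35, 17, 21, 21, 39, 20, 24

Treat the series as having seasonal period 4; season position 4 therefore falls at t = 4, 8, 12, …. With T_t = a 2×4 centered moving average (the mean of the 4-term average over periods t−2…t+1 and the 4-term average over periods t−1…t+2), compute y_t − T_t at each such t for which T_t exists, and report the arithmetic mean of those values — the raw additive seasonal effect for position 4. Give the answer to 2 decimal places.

Season position 4 occurs at t = 4, 8 (where T_t is defined).
t=4: T_4 = 20.3750; y_4 − T_4 = 18 − 20.3750 = -2.3750
t=8: T_8 = 24.0000; y_8 − T_8 = 21 − 24.0000 = -3.0000
Mean deviation: (-2.3750 + -3.0000) / 2 = -2.69

-2.69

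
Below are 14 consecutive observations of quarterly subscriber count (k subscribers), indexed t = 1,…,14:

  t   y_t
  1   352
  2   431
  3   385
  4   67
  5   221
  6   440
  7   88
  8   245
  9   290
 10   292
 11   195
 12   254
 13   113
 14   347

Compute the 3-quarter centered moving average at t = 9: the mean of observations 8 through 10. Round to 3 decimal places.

Sum of periods 8–10: 245 + 290 + 292 = 827
Divide by 3: 827 / 3 = 275.667

275.667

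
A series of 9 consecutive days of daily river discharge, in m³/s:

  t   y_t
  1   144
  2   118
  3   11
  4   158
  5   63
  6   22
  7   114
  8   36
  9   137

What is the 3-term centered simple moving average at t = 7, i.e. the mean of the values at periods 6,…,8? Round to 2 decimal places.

57.33

Sum of periods 6–8: 22 + 114 + 36 = 172
Divide by 3: 172 / 3 = 57.33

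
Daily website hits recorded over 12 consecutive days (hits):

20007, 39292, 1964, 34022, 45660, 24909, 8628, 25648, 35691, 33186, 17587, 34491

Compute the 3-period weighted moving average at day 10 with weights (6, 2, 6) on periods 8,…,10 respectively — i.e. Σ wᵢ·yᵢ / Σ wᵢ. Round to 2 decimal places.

30313.29

Weighted sum: 6·25648 + 2·35691 + 6·33186 = 153888 + 71382 + 199116 = 424386
Weight total: 6 + 2 + 6 = 14
WMA = 424386 / 14 = 30313.29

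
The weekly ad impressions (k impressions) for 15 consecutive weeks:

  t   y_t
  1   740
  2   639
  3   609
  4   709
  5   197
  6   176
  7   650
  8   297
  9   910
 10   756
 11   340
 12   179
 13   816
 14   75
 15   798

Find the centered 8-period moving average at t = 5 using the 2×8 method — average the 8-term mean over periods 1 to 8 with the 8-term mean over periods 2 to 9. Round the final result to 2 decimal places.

Sum over 1–8: 740 + 639 + 609 + 709 + 197 + 176 + 650 + 297 = 4017
Sum over 2–9: 639 + 609 + 709 + 197 + 176 + 650 + 297 + 910 = 4187
CMA at t=5 = (4017 + 4187) / (2·8) = 8204 / 16 = 512.75

512.75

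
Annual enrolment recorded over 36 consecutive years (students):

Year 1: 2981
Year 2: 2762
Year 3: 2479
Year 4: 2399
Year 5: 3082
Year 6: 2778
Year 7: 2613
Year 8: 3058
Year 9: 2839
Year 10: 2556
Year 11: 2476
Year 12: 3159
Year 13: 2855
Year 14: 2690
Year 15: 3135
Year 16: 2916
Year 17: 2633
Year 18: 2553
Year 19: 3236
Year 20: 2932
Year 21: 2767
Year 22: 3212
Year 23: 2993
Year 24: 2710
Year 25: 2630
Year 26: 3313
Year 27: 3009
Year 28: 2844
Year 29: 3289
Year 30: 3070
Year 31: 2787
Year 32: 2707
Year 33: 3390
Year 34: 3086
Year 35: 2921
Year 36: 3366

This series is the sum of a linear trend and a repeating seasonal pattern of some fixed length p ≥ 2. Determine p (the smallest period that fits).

First differences y_{t+1} − y_t: -219, -283, -80, 683, -304, -165, 445, -219, -283, -80, 683, -304, -165, 445, -219, -283, …
The difference pattern repeats every 7 terms and not for any smaller step, so p = 7.

7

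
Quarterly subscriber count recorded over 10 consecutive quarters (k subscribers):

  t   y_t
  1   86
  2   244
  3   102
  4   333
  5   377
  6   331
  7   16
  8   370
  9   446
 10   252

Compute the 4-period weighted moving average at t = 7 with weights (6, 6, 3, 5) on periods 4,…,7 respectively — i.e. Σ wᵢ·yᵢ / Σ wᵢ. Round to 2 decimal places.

266.65

Weighted sum: 6·333 + 6·377 + 3·331 + 5·16 = 1998 + 2262 + 993 + 80 = 5333
Weight total: 6 + 6 + 3 + 5 = 20
WMA = 5333 / 20 = 266.65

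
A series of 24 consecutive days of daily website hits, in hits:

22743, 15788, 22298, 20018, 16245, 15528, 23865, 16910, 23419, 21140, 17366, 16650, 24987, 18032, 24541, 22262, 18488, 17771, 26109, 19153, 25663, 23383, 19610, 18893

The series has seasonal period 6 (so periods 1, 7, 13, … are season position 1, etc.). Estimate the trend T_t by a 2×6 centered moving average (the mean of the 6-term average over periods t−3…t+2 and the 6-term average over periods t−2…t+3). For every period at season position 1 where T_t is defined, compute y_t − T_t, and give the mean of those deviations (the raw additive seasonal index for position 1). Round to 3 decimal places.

Season position 1 occurs at t = 7, 13, 19 (where T_t is defined).
t=7: T_7 = 19424.33333; y_7 − T_7 = 23865 − 19424.33333 = 4440.66667
t=13: T_13 = 20546.16667; y_13 − T_13 = 24987 − 20546.16667 = 4440.83333
t=19: T_19 = 21667.75000; y_19 − T_19 = 26109 − 21667.75000 = 4441.25000
Mean deviation: (4440.66667 + 4440.83333 + 4441.25000) / 3 = 4440.917

4440.917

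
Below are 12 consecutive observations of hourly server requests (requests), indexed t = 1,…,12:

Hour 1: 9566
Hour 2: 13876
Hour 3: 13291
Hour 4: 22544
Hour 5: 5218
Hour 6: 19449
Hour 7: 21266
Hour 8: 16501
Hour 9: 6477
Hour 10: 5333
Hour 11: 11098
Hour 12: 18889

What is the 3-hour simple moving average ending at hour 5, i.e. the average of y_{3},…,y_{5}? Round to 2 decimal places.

13684.33

Sum of periods 3–5: 13291 + 22544 + 5218 = 41053
Divide by 3: 41053 / 3 = 13684.33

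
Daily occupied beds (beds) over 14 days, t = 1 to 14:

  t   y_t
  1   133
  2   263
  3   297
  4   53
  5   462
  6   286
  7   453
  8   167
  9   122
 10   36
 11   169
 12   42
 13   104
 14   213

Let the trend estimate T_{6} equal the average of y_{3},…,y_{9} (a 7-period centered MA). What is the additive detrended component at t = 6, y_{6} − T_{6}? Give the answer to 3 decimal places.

23.143

Trend T_6 = (297 + 53 + 462 + 286 + 453 + 167 + 122) / 7 = 1840/7 = 262.85714
Detrended value: 286 − 262.85714 = 23.143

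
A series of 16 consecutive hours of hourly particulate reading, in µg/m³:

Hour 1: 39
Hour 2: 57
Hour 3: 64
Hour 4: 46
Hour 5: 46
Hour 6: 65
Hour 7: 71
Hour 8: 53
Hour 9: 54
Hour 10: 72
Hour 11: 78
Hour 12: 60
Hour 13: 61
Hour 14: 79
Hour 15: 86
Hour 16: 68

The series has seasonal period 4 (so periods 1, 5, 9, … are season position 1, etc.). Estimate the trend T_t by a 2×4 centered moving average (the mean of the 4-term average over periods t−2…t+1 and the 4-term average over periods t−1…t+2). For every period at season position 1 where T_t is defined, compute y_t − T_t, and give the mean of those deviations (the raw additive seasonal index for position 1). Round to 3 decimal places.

-9.667

Season position 1 occurs at t = 5, 9, 13 (where T_t is defined).
t=5: T_5 = 56.12500; y_5 − T_5 = 46 − 56.12500 = -10.12500
t=9: T_9 = 63.37500; y_9 − T_9 = 54 − 63.37500 = -9.37500
t=13: T_13 = 70.50000; y_13 − T_13 = 61 − 70.50000 = -9.50000
Mean deviation: (-10.12500 + -9.37500 + -9.50000) / 3 = -9.667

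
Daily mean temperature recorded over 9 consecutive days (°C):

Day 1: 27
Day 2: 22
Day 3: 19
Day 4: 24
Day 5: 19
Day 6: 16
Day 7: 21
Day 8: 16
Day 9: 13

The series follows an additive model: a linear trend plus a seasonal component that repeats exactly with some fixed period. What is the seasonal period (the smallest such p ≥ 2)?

3

First differences y_{t+1} − y_t: -5, -3, 5, -5, -3, 5, -5, -3, …
The difference pattern repeats every 3 terms and not for any smaller step, so p = 3.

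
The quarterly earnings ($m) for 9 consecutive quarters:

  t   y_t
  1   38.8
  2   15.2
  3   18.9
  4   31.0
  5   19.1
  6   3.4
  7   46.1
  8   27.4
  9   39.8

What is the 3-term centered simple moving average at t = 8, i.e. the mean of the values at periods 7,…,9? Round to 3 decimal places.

37.767

Sum of periods 7–9: 46.1 + 27.4 + 39.8 = 113.3
Divide by 3: 113.3 / 3 = 37.767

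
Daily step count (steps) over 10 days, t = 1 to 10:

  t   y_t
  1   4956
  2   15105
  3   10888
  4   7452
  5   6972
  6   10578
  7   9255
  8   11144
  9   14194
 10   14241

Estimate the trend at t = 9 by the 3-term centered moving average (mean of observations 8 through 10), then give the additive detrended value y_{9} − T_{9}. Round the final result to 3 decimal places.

1001.000

Trend T_9 = (11144 + 14194 + 14241) / 3 = 39579/3 = 13193.00000
Detrended value: 14194 − 13193.00000 = 1001.000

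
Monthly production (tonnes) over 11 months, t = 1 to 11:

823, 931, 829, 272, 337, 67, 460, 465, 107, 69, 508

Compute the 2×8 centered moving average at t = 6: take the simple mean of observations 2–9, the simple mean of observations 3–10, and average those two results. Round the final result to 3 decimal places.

379.625

Sum over 2–9: 931 + 829 + 272 + 337 + 67 + 460 + 465 + 107 = 3468
Sum over 3–10: 829 + 272 + 337 + 67 + 460 + 465 + 107 + 69 = 2606
CMA at t=6 = (3468 + 2606) / (2·8) = 6074 / 16 = 379.625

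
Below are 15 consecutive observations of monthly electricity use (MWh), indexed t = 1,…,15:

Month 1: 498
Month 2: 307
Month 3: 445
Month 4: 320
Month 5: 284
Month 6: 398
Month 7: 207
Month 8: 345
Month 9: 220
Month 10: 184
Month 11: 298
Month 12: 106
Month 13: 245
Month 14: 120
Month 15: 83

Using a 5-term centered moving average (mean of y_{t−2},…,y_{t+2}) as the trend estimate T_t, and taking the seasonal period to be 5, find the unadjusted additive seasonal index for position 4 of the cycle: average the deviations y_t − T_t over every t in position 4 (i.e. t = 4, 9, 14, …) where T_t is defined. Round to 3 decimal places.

Season position 4 occurs at t = 4, 9 (where T_t is defined).
t=4: T_4 = 350.80000; y_4 − T_4 = 320 − 350.80000 = -30.80000
t=9: T_9 = 250.80000; y_9 − T_9 = 220 − 250.80000 = -30.80000
Mean deviation: (-30.80000 + -30.80000) / 2 = -30.800

-30.800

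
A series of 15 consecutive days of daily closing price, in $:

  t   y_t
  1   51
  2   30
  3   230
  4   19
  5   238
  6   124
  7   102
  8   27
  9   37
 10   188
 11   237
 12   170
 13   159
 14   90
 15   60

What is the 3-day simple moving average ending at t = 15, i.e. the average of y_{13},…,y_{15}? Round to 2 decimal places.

Sum of periods 13–15: 159 + 90 + 60 = 309
Divide by 3: 309 / 3 = 103.00

103.00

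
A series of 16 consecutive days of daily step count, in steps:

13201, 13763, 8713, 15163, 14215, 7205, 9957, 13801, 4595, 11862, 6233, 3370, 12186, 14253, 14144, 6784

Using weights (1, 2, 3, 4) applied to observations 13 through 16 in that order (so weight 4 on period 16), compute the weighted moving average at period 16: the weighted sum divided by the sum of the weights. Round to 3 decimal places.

11026.000

Weighted sum: 1·12186 + 2·14253 + 3·14144 + 4·6784 = 12186 + 28506 + 42432 + 27136 = 110260
Weight total: 1 + 2 + 3 + 4 = 10
WMA = 110260 / 10 = 11026.000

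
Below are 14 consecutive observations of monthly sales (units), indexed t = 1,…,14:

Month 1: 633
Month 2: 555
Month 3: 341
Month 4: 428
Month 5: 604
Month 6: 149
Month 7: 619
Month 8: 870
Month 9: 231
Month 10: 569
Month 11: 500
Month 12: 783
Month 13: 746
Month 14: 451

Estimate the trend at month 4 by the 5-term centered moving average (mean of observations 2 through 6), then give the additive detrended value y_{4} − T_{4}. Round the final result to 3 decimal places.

Trend T_4 = (555 + 341 + 428 + 604 + 149) / 5 = 2077/5 = 415.40000
Detrended value: 428 − 415.40000 = 12.600

12.600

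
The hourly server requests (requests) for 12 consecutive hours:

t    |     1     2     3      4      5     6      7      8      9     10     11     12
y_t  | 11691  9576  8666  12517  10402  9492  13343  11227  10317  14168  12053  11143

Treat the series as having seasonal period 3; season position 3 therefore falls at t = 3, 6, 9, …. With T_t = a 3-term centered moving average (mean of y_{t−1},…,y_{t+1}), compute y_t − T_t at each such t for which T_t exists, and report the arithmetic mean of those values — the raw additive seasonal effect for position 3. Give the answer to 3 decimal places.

-1587.000

Season position 3 occurs at t = 3, 6, 9 (where T_t is defined).
t=3: T_3 = 10253.00000; y_3 − T_3 = 8666 − 10253.00000 = -1587.00000
t=6: T_6 = 11079.00000; y_6 − T_6 = 9492 − 11079.00000 = -1587.00000
t=9: T_9 = 11904.00000; y_9 − T_9 = 10317 − 11904.00000 = -1587.00000
Mean deviation: (-1587.00000 + -1587.00000 + -1587.00000) / 3 = -1587.000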